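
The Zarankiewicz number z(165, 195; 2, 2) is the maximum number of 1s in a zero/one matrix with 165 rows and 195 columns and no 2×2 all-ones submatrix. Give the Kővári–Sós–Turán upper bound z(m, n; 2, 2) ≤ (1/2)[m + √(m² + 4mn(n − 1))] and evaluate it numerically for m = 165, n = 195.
z(165, 195; 2, 2) ≤ (1/2)[165 + √(165² + 4·165·195·194)] = (1/2)[165 + √24995025] = 2582.2512

Kővári–Sós–Turán: let r_1, ..., r_165 be the row sums and z = Σ r_i the total number of 1s. Each pair of columns can share at most one row with both entries 1 (else a 2×2 all-ones block appears), so Σ_i C(r_i, 2) ≤ C(195, 2) = 18915. By convexity Σ_i C(r_i, 2) ≥ 165·C(z/165, 2) = z(z − 165)/(2·165), giving z² − 165z − 165·195·194 ≤ 0 and hence z ≤ (1/2)[165 + √(27225 + 4·6241950)] = (1/2)[165 + √24995025] ≈ (1/2)(165 + 4999.5025) = 2582.2512.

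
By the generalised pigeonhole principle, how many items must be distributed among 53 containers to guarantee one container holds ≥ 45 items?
n = (45 − 1)·53 + 1 = 2333

By the generalised pigeonhole principle, to guarantee some box contains ≥ r objects we need more than (r − 1) · k objects total. Threshold: n = (r − 1) · k + 1. With r = 45 and k = 53: n = 44 · 53 + 1 = 2332 + 1 = 2333. For n = 2332 = 44 · 53, we can put exactly 44 objects in every box, avoiding 45 in any single one — so 2333 is tight.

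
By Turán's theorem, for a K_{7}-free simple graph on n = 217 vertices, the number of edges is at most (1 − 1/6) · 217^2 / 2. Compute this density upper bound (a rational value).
Turán density bound = (5/6) · 217^2/2 = 235445/12 ≈ 19620.4167

Turán's theorem: ex(n, K_{r+1}) is achieved by the complete r-partite Turán graph T(n, r) with parts as balanced as possible, and is at most (1 − 1/r) · n^2/2. For r = 6, n = 217: the density bound is (5/6) · 47089/2 = 235445/12 ≈ 19620.4167. The integer-valued extremum is e(T(217, 6)) = 19620, which is strictly less than the density bound 235445/12 since 6 ∤ 217 (the parts of T(217, 6) cannot all be equal).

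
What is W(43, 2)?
W(43, 2) = 43 + 1 = 44

A 2-term AP is any pair of integers, so a monochromatic 2-AP exists iff some colour is used at least twice. With 43 colours, the colouring i ↦ i on {1, ..., 43} uses each colour once, avoiding any monochromatic pair, so W(43, 2) > 43. For {1, ..., 44}, pigeonhole forces two integers of the same colour, which form a monochromatic 2-AP. Hence W(43, 2) = 44.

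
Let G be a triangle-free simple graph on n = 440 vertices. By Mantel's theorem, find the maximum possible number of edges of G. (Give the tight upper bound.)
ex(440, K_3) = ⌊440^2/4⌋ = 48400

Mantel (1907): a triangle-free graph on n vertices has at most ⌊n^2/4⌋ edges, with equality for the complete bipartite graph K_{⌊n/2⌋, ⌈n/2⌉}. For n = 440: ⌊440^2/4⌋ = ⌊193600/4⌋ = 48400. The extremal graph is K_{220, 220}, which has 220·220 = 48400 edges.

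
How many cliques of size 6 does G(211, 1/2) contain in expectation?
E[# K_6] = C(211, 6) · (1/2)^C(6, 2) = 114081819852 / 2^15 = 28520454963/8192 ≈ 3481500.849976

For each 6-subset S of vertices (there are C(211, 6) = 114081819852 such S), let X_S = 1 if S induces a K_6 (all C(6, 2) = 15 edges present). Then P(X_S = 1) = (1/2)^15 = 1/32768. By linearity of expectation, E[# K_6] = C(211, 6) · (1/2)^15 = 114081819852 / 32768 = 28520454963/8192 ≈ 3481500.849976.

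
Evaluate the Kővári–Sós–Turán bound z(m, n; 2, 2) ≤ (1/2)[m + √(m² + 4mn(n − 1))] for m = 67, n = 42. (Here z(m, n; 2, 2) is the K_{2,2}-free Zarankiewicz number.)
z(67, 42; 2, 2) ≤ (1/2)[67 + √(67² + 4·67·42·41)] = (1/2)[67 + √465985] = 374.8155

Kővári–Sós–Turán: let r_1, ..., r_67 be the row sums and z = Σ r_i the total number of 1s. Each pair of columns can share at most one row with both entries 1 (else a 2×2 all-ones block appears), so Σ_i C(r_i, 2) ≤ C(42, 2) = 861. By convexity Σ_i C(r_i, 2) ≥ 67·C(z/67, 2) = z(z − 67)/(2·67), giving z² − 67z − 67·42·41 ≤ 0 and hence z ≤ (1/2)[67 + √(4489 + 4·115374)] = (1/2)[67 + √465985] ≈ (1/2)(67 + 682.6309) = 374.8155.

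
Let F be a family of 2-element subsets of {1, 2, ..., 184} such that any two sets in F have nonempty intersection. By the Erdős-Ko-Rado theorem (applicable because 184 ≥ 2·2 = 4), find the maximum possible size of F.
max |F| = C(183, 1) = 183

The Erdős-Ko-Rado theorem states: for n ≥ 2k, an intersecting family of k-subsets of an n-element set has size at most C(n − 1, k − 1), with equality for 'star' families {A ⊆ [n] : |A| = k, i ∈ A} (fix an element i). For n = 184, k = 2: C(183, 1) = 183.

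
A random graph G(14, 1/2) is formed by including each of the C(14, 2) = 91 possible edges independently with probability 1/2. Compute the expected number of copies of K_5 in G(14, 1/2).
E[# K_5] = C(14, 5) · (1/2)^C(5, 2) = 2002 / 2^10 = 1001/512 ≈ 1.955078

For each 5-subset S of vertices (there are C(14, 5) = 2002 such S), let X_S = 1 if S induces a K_5 (all C(5, 2) = 10 edges present). Then P(X_S = 1) = (1/2)^10 = 1/1024. By linearity of expectation, E[# K_5] = C(14, 5) · (1/2)^10 = 2002 / 1024 = 1001/512 ≈ 1.955078.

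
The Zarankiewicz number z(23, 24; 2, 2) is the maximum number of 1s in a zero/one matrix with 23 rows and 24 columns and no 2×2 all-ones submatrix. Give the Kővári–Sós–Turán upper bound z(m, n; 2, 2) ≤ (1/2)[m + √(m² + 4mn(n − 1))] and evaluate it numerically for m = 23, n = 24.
z(23, 24; 2, 2) ≤ (1/2)[23 + √(23² + 4·23·24·23)] = (1/2)[23 + √51313] = 124.7619

Kővári–Sós–Turán: let r_1, ..., r_23 be the row sums and z = Σ r_i the total number of 1s. Each pair of columns can share at most one row with both entries 1 (else a 2×2 all-ones block appears), so Σ_i C(r_i, 2) ≤ C(24, 2) = 276. By convexity Σ_i C(r_i, 2) ≥ 23·C(z/23, 2) = z(z − 23)/(2·23), giving z² − 23z − 23·24·23 ≤ 0 and hence z ≤ (1/2)[23 + √(529 + 4·12696)] = (1/2)[23 + √51313] ≈ (1/2)(23 + 226.5237) = 124.7619.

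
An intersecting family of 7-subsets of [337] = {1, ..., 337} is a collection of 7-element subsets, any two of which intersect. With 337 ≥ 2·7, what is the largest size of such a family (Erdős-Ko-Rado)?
max |F| = C(336, 6) = 1910769787752

Erdős-Ko-Rado (1961): when n ≥ 2k, max |F| = C(n−1, k−1). The bound is attained by the star {A : i ∈ A} for any fixed i ∈ [n]. Here C(337−1, 7−1) = C(336, 6) = 1910769787752.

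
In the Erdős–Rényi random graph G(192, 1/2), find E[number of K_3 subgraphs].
E[# K_3] = C(192, 3) · (1/2)^C(3, 2) = 1161280 / 2^3 = 145160

For each 3-subset S of vertices (there are C(192, 3) = 1161280 such S), let X_S = 1 if S induces a K_3 (all C(3, 2) = 3 edges present). Then P(X_S = 1) = (1/2)^3 = 1/8. By linearity of expectation, E[# K_3] = C(192, 3) · (1/2)^3 = 1161280 / 8 = 145160.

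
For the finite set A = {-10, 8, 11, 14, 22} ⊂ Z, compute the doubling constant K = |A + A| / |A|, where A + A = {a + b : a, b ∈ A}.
K = |A + A| / |A| = 14/5

Enumerate A + A = {a + b : a, b ∈ A}. With |A| = 5, there are |A|^2 = 25 ordered sum pairs; collecting distinct values, A + A = {-20, -2, 1, 4, 12, 16, 19, 22, 25, 28, 30, 33, 36, 44}, so |A + A| = 14. Thus K = 14/5. For comparison, the minimum possible |A + A| over all 5-element sets is 2·5 − 1 = 9 (so min K = 9/5), attained only by arithmetic progressions.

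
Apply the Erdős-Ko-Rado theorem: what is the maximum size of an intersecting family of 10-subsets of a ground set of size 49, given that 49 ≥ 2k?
max |F| = C(48, 9) = 1677106640

Erdős-Ko-Rado (1961): when n ≥ 2k, max |F| = C(n−1, k−1). The bound is attained by the star {A : i ∈ A} for any fixed i ∈ [n]. Here C(49−1, 10−1) = C(48, 9) = 1677106640.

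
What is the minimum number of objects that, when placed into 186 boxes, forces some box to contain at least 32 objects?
n = (32 − 1)·186 + 1 = 5767

By the generalised pigeonhole principle, to guarantee some box contains ≥ r objects we need more than (r − 1) · k objects total. Threshold: n = (r − 1) · k + 1. With r = 32 and k = 186: n = 31 · 186 + 1 = 5766 + 1 = 5767. For n = 5766 = 31 · 186, we can put exactly 31 objects in every box, avoiding 32 in any single one — so 5767 is tight.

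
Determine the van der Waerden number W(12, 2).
W(12, 2) = 12 + 1 = 13

A 2-term AP is any pair of integers, so a monochromatic 2-AP exists iff some colour is used at least twice. With 12 colours, the colouring i ↦ i on {1, ..., 12} uses each colour once, avoiding any monochromatic pair, so W(12, 2) > 12. For {1, ..., 13}, pigeonhole forces two integers of the same colour, which form a monochromatic 2-AP. Hence W(12, 2) = 13.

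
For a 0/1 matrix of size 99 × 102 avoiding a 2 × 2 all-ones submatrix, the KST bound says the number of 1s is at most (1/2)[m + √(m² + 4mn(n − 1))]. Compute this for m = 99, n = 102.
z(99, 102; 2, 2) ≤ (1/2)[99 + √(99² + 4·99·102·101)] = (1/2)[99 + √4089393] = 1060.6124

Kővári–Sós–Turán: let r_1, ..., r_99 be the row sums and z = Σ r_i the total number of 1s. Each pair of columns can share at most one row with both entries 1 (else a 2×2 all-ones block appears), so Σ_i C(r_i, 2) ≤ C(102, 2) = 5151. By convexity Σ_i C(r_i, 2) ≥ 99·C(z/99, 2) = z(z − 99)/(2·99), giving z² − 99z − 99·102·101 ≤ 0 and hence z ≤ (1/2)[99 + √(9801 + 4·1019898)] = (1/2)[99 + √4089393] ≈ (1/2)(99 + 2022.2248) = 1060.6124.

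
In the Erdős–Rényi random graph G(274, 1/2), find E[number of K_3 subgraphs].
E[# K_3] = C(274, 3) · (1/2)^C(3, 2) = 3391024 / 2^3 = 423878

For each 3-subset S of vertices (there are C(274, 3) = 3391024 such S), let X_S = 1 if S induces a K_3 (all C(3, 2) = 3 edges present). Then P(X_S = 1) = (1/2)^3 = 1/8. By linearity of expectation, E[# K_3] = C(274, 3) · (1/2)^3 = 3391024 / 8 = 423878.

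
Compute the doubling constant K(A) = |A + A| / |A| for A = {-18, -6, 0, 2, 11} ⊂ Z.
K = |A + A| / |A| = 15/5 = 3

Enumerate A + A = {a + b : a, b ∈ A}. With |A| = 5, there are |A|^2 = 25 ordered sum pairs; collecting distinct values, A + A = {-36, -24, -18, -16, -12, -7, -6, -4, 0, 2, 4, 5, 11, 13, 22}, so |A + A| = 15. Thus K = 15/5 = 3. For comparison, the minimum possible |A + A| over all 5-element sets is 2·5 − 1 = 9 (so min K = 9/5), attained only by arithmetic progressions.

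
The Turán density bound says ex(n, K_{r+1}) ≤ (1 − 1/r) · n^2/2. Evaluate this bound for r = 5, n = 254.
Turán density bound = (4/5) · 254^2/2 = 129032/5 ≈ 25806.4

Turán's theorem: ex(n, K_{r+1}) is achieved by the complete r-partite Turán graph T(n, r) with parts as balanced as possible, and is at most (1 − 1/r) · n^2/2. For r = 5, n = 254: the density bound is (4/5) · 64516/2 = 129032/5 ≈ 25806.4. The integer-valued extremum is e(T(254, 5)) = 25806, which is strictly less than the density bound 129032/5 since 5 ∤ 254 (the parts of T(254, 5) cannot all be equal).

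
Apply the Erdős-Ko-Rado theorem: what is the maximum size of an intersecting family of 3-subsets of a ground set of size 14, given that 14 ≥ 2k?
max |F| = C(13, 2) = 78

The Erdős-Ko-Rado theorem states: for n ≥ 2k, an intersecting family of k-subsets of an n-element set has size at most C(n − 1, k − 1), with equality for 'star' families {A ⊆ [n] : |A| = k, i ∈ A} (fix an element i). For n = 14, k = 3: C(13, 2) = 78.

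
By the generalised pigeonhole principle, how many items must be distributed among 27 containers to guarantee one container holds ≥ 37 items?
n = (37 − 1)·27 + 1 = 973

By the generalised pigeonhole principle, to guarantee some box contains ≥ r objects we need more than (r − 1) · k objects total. Threshold: n = (r − 1) · k + 1. With r = 37 and k = 27: n = 36 · 27 + 1 = 972 + 1 = 973. For n = 972 = 36 · 27, we can put exactly 36 objects in every box, avoiding 37 in any single one — so 973 is tight.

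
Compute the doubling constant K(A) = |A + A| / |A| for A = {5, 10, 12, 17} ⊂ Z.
K = |A + A| / |A| = 9/4

Enumerate A + A = {a + b : a, b ∈ A}. With |A| = 4, there are |A|^2 = 16 ordered sum pairs; collecting distinct values, A + A = {10, 15, 17, 20, 22, 24, 27, 29, 34}, so |A + A| = 9. Thus K = 9/4. For comparison, the minimum possible |A + A| over all 4-element sets is 2·4 − 1 = 7 (so min K = 7/4), attained only by arithmetic progressions.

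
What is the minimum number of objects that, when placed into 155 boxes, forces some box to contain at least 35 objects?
n = (35 − 1)·155 + 1 = 5271

By the generalised pigeonhole principle, to guarantee some box contains ≥ r objects we need more than (r − 1) · k objects total. Threshold: n = (r − 1) · k + 1. With r = 35 and k = 155: n = 34 · 155 + 1 = 5270 + 1 = 5271. For n = 5270 = 34 · 155, we can put exactly 34 objects in every box, avoiding 35 in any single one — so 5271 is tight.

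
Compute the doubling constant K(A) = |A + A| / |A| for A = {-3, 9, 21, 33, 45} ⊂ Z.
K = |A + A| / |A| = 9/5

Enumerate A + A = {a + b : a, b ∈ A}. With |A| = 5, there are |A|^2 = 25 ordered sum pairs; collecting distinct values, A + A = {-6, 6, 18, 30, 42, 54, 66, 78, 90}, so |A + A| = 9. Thus K = 9/5. Here |A + A| = 2|A| − 1 = 9, the minimum possible — so K = 9/5 is minimal, which holds iff A is an arithmetic progression.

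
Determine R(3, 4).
R(3, 4) = 9

Lower bound: an explicit 2-colouring of K_{8} (typically a Paley-type or other structured construction) avoids a red K_3 and a blue K_4, showing R(3, 4) > 8.
Upper bound: the Erdős–Szekeres recurrence R(r, t') ≤ R(r−1, t') + R(r, t'−1) (with the −1 refinement when both summands are even) yields R(3, 4) ≤ 9.
Hence R(3, 4) = 9.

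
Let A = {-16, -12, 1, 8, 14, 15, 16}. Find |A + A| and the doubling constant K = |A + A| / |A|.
K = |A + A| / |A| = 25/7

Enumerate A + A = {a + b : a, b ∈ A}. With |A| = 7, there are |A|^2 = 49 ordered sum pairs; collecting distinct values, A + A = {-32, -28, -24, -15, -11, -8, -4, -2, -1, 0, 2, 3, 4, 9, 15, 16, 17, 22, 23, 24, 28, 29, 30, 31, 32}, so |A + A| = 25. Thus K = 25/7. For comparison, the minimum possible |A + A| over all 7-element sets is 2·7 − 1 = 13 (so min K = 13/7), attained only by arithmetic progressions.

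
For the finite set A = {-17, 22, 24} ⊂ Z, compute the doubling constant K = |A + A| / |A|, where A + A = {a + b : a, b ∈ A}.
K = |A + A| / |A| = 6/3 = 2

Enumerate A + A = {a + b : a, b ∈ A}. With |A| = 3, there are |A|^2 = 9 ordered sum pairs; collecting distinct values, A + A = {-34, 5, 7, 44, 46, 48}, so |A + A| = 6. Thus K = 6/3 = 2. For comparison, the minimum possible |A + A| over all 3-element sets is 2·3 − 1 = 5 (so min K = 5/3), attained only by arithmetic progressions.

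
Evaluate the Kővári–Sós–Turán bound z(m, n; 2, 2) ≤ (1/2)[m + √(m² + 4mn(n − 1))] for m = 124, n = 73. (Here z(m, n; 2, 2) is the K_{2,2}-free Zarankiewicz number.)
z(124, 73; 2, 2) ≤ (1/2)[124 + √(124² + 4·124·73·72)] = (1/2)[124 + √2622352] = 871.6839

Kővári–Sós–Turán: let r_1, ..., r_124 be the row sums and z = Σ r_i the total number of 1s. Each pair of columns can share at most one row with both entries 1 (else a 2×2 all-ones block appears), so Σ_i C(r_i, 2) ≤ C(73, 2) = 2628. By convexity Σ_i C(r_i, 2) ≥ 124·C(z/124, 2) = z(z − 124)/(2·124), giving z² − 124z − 124·73·72 ≤ 0 and hence z ≤ (1/2)[124 + √(15376 + 4·651744)] = (1/2)[124 + √2622352] ≈ (1/2)(124 + 1619.3678) = 871.6839.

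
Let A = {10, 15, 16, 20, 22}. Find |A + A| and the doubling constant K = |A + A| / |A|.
K = |A + A| / |A| = 13/5

Enumerate A + A = {a + b : a, b ∈ A}. With |A| = 5, there are |A|^2 = 25 ordered sum pairs; collecting distinct values, A + A = {20, 25, 26, 30, 31, 32, 35, 36, 37, 38, 40, 42, 44}, so |A + A| = 13. Thus K = 13/5. For comparison, the minimum possible |A + A| over all 5-element sets is 2·5 − 1 = 9 (so min K = 9/5), attained only by arithmetic progressions.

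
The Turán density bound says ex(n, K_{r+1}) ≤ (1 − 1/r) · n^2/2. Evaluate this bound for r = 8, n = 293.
Turán density bound = (7/8) · 293^2/2 = 600943/16 ≈ 37558.9375

Turán's theorem: ex(n, K_{r+1}) is achieved by the complete r-partite Turán graph T(n, r) with parts as balanced as possible, and is at most (1 − 1/r) · n^2/2. For r = 8, n = 293: the density bound is (7/8) · 85849/2 = 600943/16 ≈ 37558.9375. The integer-valued extremum is e(T(293, 8)) = 37558, which is strictly less than the density bound 600943/16 since 8 ∤ 293 (the parts of T(293, 8) cannot all be equal).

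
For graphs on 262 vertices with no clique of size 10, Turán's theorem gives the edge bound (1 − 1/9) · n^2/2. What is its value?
Turán density bound = (8/9) · 262^2/2 = 274576/9 ≈ 30508.4444

Turán's theorem: ex(n, K_{r+1}) is achieved by the complete r-partite Turán graph T(n, r) with parts as balanced as possible, and is at most (1 − 1/r) · n^2/2. For r = 9, n = 262: the density bound is (8/9) · 68644/2 = 274576/9 ≈ 30508.4444. The integer-valued extremum is e(T(262, 9)) = 30508, which is strictly less than the density bound 274576/9 since 9 ∤ 262 (the parts of T(262, 9) cannot all be equal).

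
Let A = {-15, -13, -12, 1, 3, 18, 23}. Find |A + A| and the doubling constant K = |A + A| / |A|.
K = |A + A| / |A| = 26/7

Enumerate A + A = {a + b : a, b ∈ A}. With |A| = 7, there are |A|^2 = 49 ordered sum pairs; collecting distinct values, A + A = {-30, -28, -27, -26, -25, -24, -14, -12, -11, -10, -9, 2, 3, 4, 5, 6, 8, 10, 11, 19, 21, 24, 26, 36, 41, 46}, so |A + A| = 26. Thus K = 26/7. For comparison, the minimum possible |A + A| over all 7-element sets is 2·7 − 1 = 13 (so min K = 13/7), attained only by arithmetic progressions.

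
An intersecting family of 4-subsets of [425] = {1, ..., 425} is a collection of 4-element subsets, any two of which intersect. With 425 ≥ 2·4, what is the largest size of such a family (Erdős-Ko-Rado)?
max |F| = C(424, 3) = 12614424

Erdős-Ko-Rado (1961): when n ≥ 2k, max |F| = C(n−1, k−1). The bound is attained by the star {A : i ∈ A} for any fixed i ∈ [n]. Here C(425−1, 4−1) = C(424, 3) = 12614424.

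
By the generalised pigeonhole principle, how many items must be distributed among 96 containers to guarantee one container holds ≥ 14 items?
n = (14 − 1)·96 + 1 = 1249

By the generalised pigeonhole principle, to guarantee some box contains ≥ r objects we need more than (r − 1) · k objects total. Threshold: n = (r − 1) · k + 1. With r = 14 and k = 96: n = 13 · 96 + 1 = 1248 + 1 = 1249. For n = 1248 = 13 · 96, we can put exactly 13 objects in every box, avoiding 14 in any single one — so 1249 is tight.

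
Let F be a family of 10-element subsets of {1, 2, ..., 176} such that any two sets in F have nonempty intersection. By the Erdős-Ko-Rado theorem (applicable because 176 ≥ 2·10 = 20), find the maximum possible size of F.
max |F| = C(175, 9) = 344156759134825

Erdős-Ko-Rado (1961): when n ≥ 2k, max |F| = C(n−1, k−1). The bound is attained by the star {A : i ∈ A} for any fixed i ∈ [n]. Here C(176−1, 10−1) = C(175, 9) = 344156759134825.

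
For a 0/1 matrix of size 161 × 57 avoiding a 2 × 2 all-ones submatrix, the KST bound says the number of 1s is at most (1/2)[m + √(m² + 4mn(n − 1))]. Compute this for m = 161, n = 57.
z(161, 57; 2, 2) ≤ (1/2)[161 + √(161² + 4·161·57·56)] = (1/2)[161 + √2081569] = 801.8822

Kővári–Sós–Turán: let r_1, ..., r_161 be the row sums and z = Σ r_i the total number of 1s. Each pair of columns can share at most one row with both entries 1 (else a 2×2 all-ones block appears), so Σ_i C(r_i, 2) ≤ C(57, 2) = 1596. By convexity Σ_i C(r_i, 2) ≥ 161·C(z/161, 2) = z(z − 161)/(2·161), giving z² − 161z − 161·57·56 ≤ 0 and hence z ≤ (1/2)[161 + √(25921 + 4·513912)] = (1/2)[161 + √2081569] ≈ (1/2)(161 + 1442.7644) = 801.8822.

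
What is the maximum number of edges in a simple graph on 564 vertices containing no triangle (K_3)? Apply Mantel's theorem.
ex(564, K_3) = ⌊564^2/4⌋ = 79524

Mantel (1907): a triangle-free graph on n vertices has at most ⌊n^2/4⌋ edges, with equality for the complete bipartite graph K_{⌊n/2⌋, ⌈n/2⌉}. For n = 564: ⌊564^2/4⌋ = ⌊318096/4⌋ = 79524. The extremal graph is K_{282, 282}, which has 282·282 = 79524 edges.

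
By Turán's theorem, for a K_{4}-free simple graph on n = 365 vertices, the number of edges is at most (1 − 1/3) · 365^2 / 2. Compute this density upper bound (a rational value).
Turán density bound = (2/3) · 365^2/2 = 133225/3 ≈ 44408.3333

Turán's theorem: ex(n, K_{r+1}) is achieved by the complete r-partite Turán graph T(n, r) with parts as balanced as possible, and is at most (1 − 1/r) · n^2/2. For r = 3, n = 365: the density bound is (2/3) · 133225/2 = 133225/3 ≈ 44408.3333. The integer-valued extremum is e(T(365, 3)) = 44408, which is strictly less than the density bound 133225/3 since 3 ∤ 365 (the parts of T(365, 3) cannot all be equal).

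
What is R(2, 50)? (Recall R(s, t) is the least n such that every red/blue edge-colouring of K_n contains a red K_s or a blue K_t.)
R(2, 50) = 50

R(2, k) = k for all k ≥ 2: in a 2-colouring of K_k, either some edge is red (a red K_2) or all edges are blue (a blue K_k). And K_{49} coloured all-blue has no blue K_50, so R(2, 50) > 49. Hence R(2, 50) = 50.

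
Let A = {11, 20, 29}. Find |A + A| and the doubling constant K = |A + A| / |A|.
K = |A + A| / |A| = 5/3

Enumerate A + A = {a + b : a, b ∈ A}. With |A| = 3, there are |A|^2 = 9 ordered sum pairs; collecting distinct values, A + A = {22, 31, 40, 49, 58}, so |A + A| = 5. Thus K = 5/3. Here |A + A| = 2|A| − 1 = 5, the minimum possible — so K = 5/3 is minimal, which holds iff A is an arithmetic progression.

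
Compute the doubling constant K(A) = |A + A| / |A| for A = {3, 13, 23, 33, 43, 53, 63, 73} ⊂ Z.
K = |A + A| / |A| = 15/8

Enumerate A + A = {a + b : a, b ∈ A}. With |A| = 8, there are |A|^2 = 64 ordered sum pairs; collecting distinct values, A + A = {6, 16, 26, 36, 46, 56, 66, 76, 86, 96, 106, 116, 126, 136, 146}, so |A + A| = 15. Thus K = 15/8. Here |A + A| = 2|A| − 1 = 15, the minimum possible — so K = 15/8 is minimal, which holds iff A is an arithmetic progression.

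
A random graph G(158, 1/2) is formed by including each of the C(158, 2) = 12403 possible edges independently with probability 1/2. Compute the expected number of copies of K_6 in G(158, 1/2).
E[# K_6] = C(158, 6) · (1/2)^C(6, 2) = 19628752143 / 2^15 ≈ 599021.977020

For each 6-subset S of vertices (there are C(158, 6) = 19628752143 such S), let X_S = 1 if S induces a K_6 (all C(6, 2) = 15 edges present). Then P(X_S = 1) = (1/2)^15 = 1/32768. By linearity of expectation, E[# K_6] = C(158, 6) · (1/2)^15 = 19628752143 / 32768 ≈ 599021.977020.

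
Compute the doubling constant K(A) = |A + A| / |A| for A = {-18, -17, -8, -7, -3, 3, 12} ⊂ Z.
K = |A + A| / |A| = 23/7

Enumerate A + A = {a + b : a, b ∈ A}. With |A| = 7, there are |A|^2 = 49 ordered sum pairs; collecting distinct values, A + A = {-36, -35, -34, -26, -25, -24, -21, -20, -16, -15, -14, -11, -10, -6, -5, -4, 0, 4, 5, 6, 9, 15, 24}, so |A + A| = 23. Thus K = 23/7. For comparison, the minimum possible |A + A| over all 7-element sets is 2·7 − 1 = 13 (so min K = 13/7), attained only by arithmetic progressions.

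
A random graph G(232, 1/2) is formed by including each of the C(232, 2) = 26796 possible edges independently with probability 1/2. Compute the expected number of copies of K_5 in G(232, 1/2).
E[# K_5] = C(232, 5) · (1/2)^C(5, 2) = 5363112216 / 2^10 = 670389027/128 = 5237414.2734375

For each 5-subset S of vertices (there are C(232, 5) = 5363112216 such S), let X_S = 1 if S induces a K_5 (all C(5, 2) = 10 edges present). Then P(X_S = 1) = (1/2)^10 = 1/1024. By linearity of expectation, E[# K_5] = C(232, 5) · (1/2)^10 = 5363112216 / 1024 = 670389027/128 = 5237414.2734375.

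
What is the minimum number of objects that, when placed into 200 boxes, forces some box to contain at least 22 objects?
n = (22 − 1)·200 + 1 = 4201

By the generalised pigeonhole principle, to guarantee some box contains ≥ r objects we need more than (r − 1) · k objects total. Threshold: n = (r − 1) · k + 1. With r = 22 and k = 200: n = 21 · 200 + 1 = 4200 + 1 = 4201. For n = 4200 = 21 · 200, we can put exactly 21 objects in every box, avoiding 22 in any single one — so 4201 is tight.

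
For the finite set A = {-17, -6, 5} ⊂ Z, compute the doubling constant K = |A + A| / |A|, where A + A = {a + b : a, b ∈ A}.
K = |A + A| / |A| = 5/3

Enumerate A + A = {a + b : a, b ∈ A}. With |A| = 3, there are |A|^2 = 9 ordered sum pairs; collecting distinct values, A + A = {-34, -23, -12, -1, 10}, so |A + A| = 5. Thus K = 5/3. Here |A + A| = 2|A| − 1 = 5, the minimum possible — so K = 5/3 is minimal, which holds iff A is an arithmetic progression.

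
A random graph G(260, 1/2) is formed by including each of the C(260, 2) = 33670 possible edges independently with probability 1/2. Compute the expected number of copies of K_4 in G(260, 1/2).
E[# K_4] = C(260, 4) · (1/2)^C(4, 2) = 186043585 / 2^6 = 2906931.015625

For each 4-subset S of vertices (there are C(260, 4) = 186043585 such S), let X_S = 1 if S induces a K_4 (all C(4, 2) = 6 edges present). Then P(X_S = 1) = (1/2)^6 = 1/64. By linearity of expectation, E[# K_4] = C(260, 4) · (1/2)^6 = 186043585 / 64 = 2906931.015625.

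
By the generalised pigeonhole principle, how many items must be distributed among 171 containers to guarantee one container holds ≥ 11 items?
n = (11 − 1)·171 + 1 = 1711

By the generalised pigeonhole principle, to guarantee some box contains ≥ r objects we need more than (r − 1) · k objects total. Threshold: n = (r − 1) · k + 1. With r = 11 and k = 171: n = 10 · 171 + 1 = 1710 + 1 = 1711. For n = 1710 = 10 · 171, we can put exactly 10 objects in every box, avoiding 11 in any single one — so 1711 is tight.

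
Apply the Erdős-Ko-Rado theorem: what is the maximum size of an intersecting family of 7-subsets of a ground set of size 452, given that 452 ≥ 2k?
max |F| = C(451, 6) = 11303769578640

Erdős-Ko-Rado (1961): when n ≥ 2k, max |F| = C(n−1, k−1). The bound is attained by the star {A : i ∈ A} for any fixed i ∈ [n]. Here C(452−1, 7−1) = C(451, 6) = 11303769578640.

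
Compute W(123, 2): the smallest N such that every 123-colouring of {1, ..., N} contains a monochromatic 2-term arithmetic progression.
W(123, 2) = 123 + 1 = 124

A 2-term AP is any pair of integers, so a monochromatic 2-AP exists iff some colour is used at least twice. With 123 colours, the colouring i ↦ i on {1, ..., 123} uses each colour once, avoiding any monochromatic pair, so W(123, 2) > 123. For {1, ..., 124}, pigeonhole forces two integers of the same colour, which form a monochromatic 2-AP. Hence W(123, 2) = 124.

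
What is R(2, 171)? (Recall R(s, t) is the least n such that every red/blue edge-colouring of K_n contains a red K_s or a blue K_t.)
R(2, 171) = 171

R(2, k) = k for all k ≥ 2: in a 2-colouring of K_k, either some edge is red (a red K_2) or all edges are blue (a blue K_k). And K_{170} coloured all-blue has no blue K_171, so R(2, 171) > 170. Hence R(2, 171) = 171.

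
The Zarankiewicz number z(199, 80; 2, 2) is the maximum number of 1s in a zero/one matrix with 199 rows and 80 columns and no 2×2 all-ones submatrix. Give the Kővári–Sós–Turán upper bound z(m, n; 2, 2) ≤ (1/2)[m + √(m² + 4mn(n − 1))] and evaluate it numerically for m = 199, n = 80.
z(199, 80; 2, 2) ≤ (1/2)[199 + √(199² + 4·199·80·79)] = (1/2)[199 + √5070321] = 1225.3687

Kővári–Sós–Turán: let r_1, ..., r_199 be the row sums and z = Σ r_i the total number of 1s. Each pair of columns can share at most one row with both entries 1 (else a 2×2 all-ones block appears), so Σ_i C(r_i, 2) ≤ C(80, 2) = 3160. By convexity Σ_i C(r_i, 2) ≥ 199·C(z/199, 2) = z(z − 199)/(2·199), giving z² − 199z − 199·80·79 ≤ 0 and hence z ≤ (1/2)[199 + √(39601 + 4·1257680)] = (1/2)[199 + √5070321] ≈ (1/2)(199 + 2251.7373) = 1225.3687.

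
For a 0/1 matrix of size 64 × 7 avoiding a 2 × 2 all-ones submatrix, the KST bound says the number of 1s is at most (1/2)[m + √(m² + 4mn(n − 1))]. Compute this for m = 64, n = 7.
z(64, 7; 2, 2) ≤ (1/2)[64 + √(64² + 4·64·7·6)] = (1/2)[64 + √14848] = 92.9262

Kővári–Sós–Turán: let r_1, ..., r_64 be the row sums and z = Σ r_i the total number of 1s. Each pair of columns can share at most one row with both entries 1 (else a 2×2 all-ones block appears), so Σ_i C(r_i, 2) ≤ C(7, 2) = 21. By convexity Σ_i C(r_i, 2) ≥ 64·C(z/64, 2) = z(z − 64)/(2·64), giving z² − 64z − 64·7·6 ≤ 0 and hence z ≤ (1/2)[64 + √(4096 + 4·2688)] = (1/2)[64 + √14848] ≈ (1/2)(64 + 121.8524) = 92.9262.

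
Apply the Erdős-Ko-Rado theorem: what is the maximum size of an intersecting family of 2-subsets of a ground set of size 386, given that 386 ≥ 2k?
max |F| = C(385, 1) = 385

Erdős-Ko-Rado (1961): when n ≥ 2k, max |F| = C(n−1, k−1). The bound is attained by the star {A : i ∈ A} for any fixed i ∈ [n]. Here C(386−1, 2−1) = C(385, 1) = 385.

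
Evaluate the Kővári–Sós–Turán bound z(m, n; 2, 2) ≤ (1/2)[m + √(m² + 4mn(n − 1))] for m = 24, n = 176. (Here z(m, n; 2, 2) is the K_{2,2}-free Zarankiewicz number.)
z(24, 176; 2, 2) ≤ (1/2)[24 + √(24² + 4·24·176·175)] = (1/2)[24 + √2957376] = 871.8511

Kővári–Sós–Turán: let r_1, ..., r_24 be the row sums and z = Σ r_i the total number of 1s. Each pair of columns can share at most one row with both entries 1 (else a 2×2 all-ones block appears), so Σ_i C(r_i, 2) ≤ C(176, 2) = 15400. By convexity Σ_i C(r_i, 2) ≥ 24·C(z/24, 2) = z(z − 24)/(2·24), giving z² − 24z − 24·176·175 ≤ 0 and hence z ≤ (1/2)[24 + √(576 + 4·739200)] = (1/2)[24 + √2957376] ≈ (1/2)(24 + 1719.7023) = 871.8511.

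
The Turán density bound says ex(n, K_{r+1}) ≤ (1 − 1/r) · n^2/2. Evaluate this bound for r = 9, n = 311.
Turán density bound = (8/9) · 311^2/2 = 386884/9 ≈ 42987.1111

Turán's theorem: ex(n, K_{r+1}) is achieved by the complete r-partite Turán graph T(n, r) with parts as balanced as possible, and is at most (1 − 1/r) · n^2/2. For r = 9, n = 311: the density bound is (8/9) · 96721/2 = 386884/9 ≈ 42987.1111. The integer-valued extremum is e(T(311, 9)) = 42986, which is strictly less than the density bound 386884/9 since 9 ∤ 311 (the parts of T(311, 9) cannot all be equal).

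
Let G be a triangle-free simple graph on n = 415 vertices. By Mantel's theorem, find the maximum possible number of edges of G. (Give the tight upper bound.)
ex(415, K_3) = ⌊415^2/4⌋ = 43056

Mantel (1907): a triangle-free graph on n vertices has at most ⌊n^2/4⌋ edges, with equality for the complete bipartite graph K_{⌊n/2⌋, ⌈n/2⌉}. For n = 415: ⌊415^2/4⌋ = ⌊172225/4⌋ = 43056. The extremal graph is K_{207, 208}, which has 207·208 = 43056 edges.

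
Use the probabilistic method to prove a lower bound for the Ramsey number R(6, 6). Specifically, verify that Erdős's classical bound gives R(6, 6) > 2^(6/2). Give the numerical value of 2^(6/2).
2^(6/2) = 8; so R(6, 6) > 8

Colour each edge of K_n uniformly at random with red/blue. The expected number of monochromatic K_6 is C(n, 6) · 2 · 2^(−C(6,2)). If C(n, 6) · 2^(1 − C(6,2)) < 1, then with positive probability no monochromatic K_6 exists, so R(6, 6) > n. The standard estimate C(n, 6) ≤ n^6/6! shows this inequality holds whenever n ≤ 2^(6/2) (since 6! · 2^(C(6,2) − 1) > 2^(6^2/2) ≥ n^6). Hence R(6, 6) > 2^(6/2) = 8.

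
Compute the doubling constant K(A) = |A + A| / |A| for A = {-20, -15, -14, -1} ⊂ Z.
K = |A + A| / |A| = 10/4 = 5/2

Enumerate A + A = {a + b : a, b ∈ A}. With |A| = 4, there are |A|^2 = 16 ordered sum pairs; collecting distinct values, A + A = {-40, -35, -34, -30, -29, -28, -21, -16, -15, -2}, so |A + A| = 10. Thus K = 10/4 = 5/2. For comparison, the minimum possible |A + A| over all 4-element sets is 2·4 − 1 = 7 (so min K = 7/4), attained only by arithmetic progressions.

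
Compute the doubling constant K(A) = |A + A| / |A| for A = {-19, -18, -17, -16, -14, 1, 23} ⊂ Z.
K = |A + A| / |A| = 23/7

Enumerate A + A = {a + b : a, b ∈ A}. With |A| = 7, there are |A|^2 = 49 ordered sum pairs; collecting distinct values, A + A = {-38, -37, -36, -35, -34, -33, -32, -31, -30, -28, -18, -17, -16, -15, -13, 2, 4, 5, 6, 7, 9, 24, 46}, so |A + A| = 23. Thus K = 23/7. For comparison, the minimum possible |A + A| over all 7-element sets is 2·7 − 1 = 13 (so min K = 13/7), attained only by arithmetic progressions.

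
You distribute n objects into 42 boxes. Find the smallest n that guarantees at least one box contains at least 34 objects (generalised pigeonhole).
n = (34 − 1)·42 + 1 = 1387

By the generalised pigeonhole principle, to guarantee some box contains ≥ r objects we need more than (r − 1) · k objects total. Threshold: n = (r − 1) · k + 1. With r = 34 and k = 42: n = 33 · 42 + 1 = 1386 + 1 = 1387. For n = 1386 = 33 · 42, we can put exactly 33 objects in every box, avoiding 34 in any single one — so 1387 is tight.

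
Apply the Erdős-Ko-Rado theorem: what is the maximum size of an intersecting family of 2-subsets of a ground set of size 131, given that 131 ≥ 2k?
max |F| = C(130, 1) = 130

Erdős-Ko-Rado (1961): when n ≥ 2k, max |F| = C(n−1, k−1). The bound is attained by the star {A : i ∈ A} for any fixed i ∈ [n]. Here C(131−1, 2−1) = C(130, 1) = 130.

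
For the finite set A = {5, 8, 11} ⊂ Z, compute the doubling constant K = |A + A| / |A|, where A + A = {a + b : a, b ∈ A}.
K = |A + A| / |A| = 5/3

Enumerate A + A = {a + b : a, b ∈ A}. With |A| = 3, there are |A|^2 = 9 ordered sum pairs; collecting distinct values, A + A = {10, 13, 16, 19, 22}, so |A + A| = 5. Thus K = 5/3. Here |A + A| = 2|A| − 1 = 5, the minimum possible — so K = 5/3 is minimal, which holds iff A is an arithmetic progression.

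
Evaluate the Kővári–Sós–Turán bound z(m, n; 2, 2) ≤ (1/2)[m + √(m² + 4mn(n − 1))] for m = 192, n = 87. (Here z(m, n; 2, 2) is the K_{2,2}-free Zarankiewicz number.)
z(192, 87; 2, 2) ≤ (1/2)[192 + √(192² + 4·192·87·86)] = (1/2)[192 + √5783040] = 1298.3976

Kővári–Sós–Turán: let r_1, ..., r_192 be the row sums and z = Σ r_i the total number of 1s. Each pair of columns can share at most one row with both entries 1 (else a 2×2 all-ones block appears), so Σ_i C(r_i, 2) ≤ C(87, 2) = 3741. By convexity Σ_i C(r_i, 2) ≥ 192·C(z/192, 2) = z(z − 192)/(2·192), giving z² − 192z − 192·87·86 ≤ 0 and hence z ≤ (1/2)[192 + √(36864 + 4·1436544)] = (1/2)[192 + √5783040] ≈ (1/2)(192 + 2404.7952) = 1298.3976.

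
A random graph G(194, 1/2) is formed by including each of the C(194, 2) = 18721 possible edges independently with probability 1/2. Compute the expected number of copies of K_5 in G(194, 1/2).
E[# K_5] = C(194, 5) · (1/2)^C(5, 2) = 2174032288 / 2^10 = 67938509/32 = 2123078.40625

For each 5-subset S of vertices (there are C(194, 5) = 2174032288 such S), let X_S = 1 if S induces a K_5 (all C(5, 2) = 10 edges present). Then P(X_S = 1) = (1/2)^10 = 1/1024. By linearity of expectation, E[# K_5] = C(194, 5) · (1/2)^10 = 2174032288 / 1024 = 67938509/32 = 2123078.40625.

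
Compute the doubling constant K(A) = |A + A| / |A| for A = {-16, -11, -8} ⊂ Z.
K = |A + A| / |A| = 6/3 = 2

Enumerate A + A = {a + b : a, b ∈ A}. With |A| = 3, there are |A|^2 = 9 ordered sum pairs; collecting distinct values, A + A = {-32, -27, -24, -22, -19, -16}, so |A + A| = 6. Thus K = 6/3 = 2. For comparison, the minimum possible |A + A| over all 3-element sets is 2·3 − 1 = 5 (so min K = 5/3), attained only by arithmetic progressions.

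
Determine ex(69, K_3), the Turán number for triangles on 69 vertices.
ex(69, K_3) = ⌊69^2/4⌋ = 1190

Mantel (1907): a triangle-free graph on n vertices has at most ⌊n^2/4⌋ edges, with equality for the complete bipartite graph K_{⌊n/2⌋, ⌈n/2⌉}. For n = 69: ⌊69^2/4⌋ = ⌊4761/4⌋ = 1190. The extremal graph is K_{34, 35}, which has 34·35 = 1190 edges.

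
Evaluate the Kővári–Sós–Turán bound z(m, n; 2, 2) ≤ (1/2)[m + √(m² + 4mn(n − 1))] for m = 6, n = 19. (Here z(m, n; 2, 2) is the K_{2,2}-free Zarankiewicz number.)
z(6, 19; 2, 2) ≤ (1/2)[6 + √(6² + 4·6·19·18)] = (1/2)[6 + √8244] = 48.3982

Kővári–Sós–Turán: let r_1, ..., r_6 be the row sums and z = Σ r_i the total number of 1s. Each pair of columns can share at most one row with both entries 1 (else a 2×2 all-ones block appears), so Σ_i C(r_i, 2) ≤ C(19, 2) = 171. By convexity Σ_i C(r_i, 2) ≥ 6·C(z/6, 2) = z(z − 6)/(2·6), giving z² − 6z − 6·19·18 ≤ 0 and hence z ≤ (1/2)[6 + √(36 + 4·2052)] = (1/2)[6 + √8244] ≈ (1/2)(6 + 90.7965) = 48.3982.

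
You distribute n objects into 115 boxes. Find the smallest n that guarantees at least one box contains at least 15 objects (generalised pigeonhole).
n = (15 − 1)·115 + 1 = 1611

By the generalised pigeonhole principle, to guarantee some box contains ≥ r objects we need more than (r − 1) · k objects total. Threshold: n = (r − 1) · k + 1. With r = 15 and k = 115: n = 14 · 115 + 1 = 1610 + 1 = 1611. For n = 1610 = 14 · 115, we can put exactly 14 objects in every box, avoiding 15 in any single one — so 1611 is tight.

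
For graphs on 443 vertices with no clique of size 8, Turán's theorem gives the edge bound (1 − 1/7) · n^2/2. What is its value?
Turán density bound = (6/7) · 443^2/2 = 588747/7 ≈ 84106.7143

Turán's theorem: ex(n, K_{r+1}) is achieved by the complete r-partite Turán graph T(n, r) with parts as balanced as possible, and is at most (1 − 1/r) · n^2/2. For r = 7, n = 443: the density bound is (6/7) · 196249/2 = 588747/7 ≈ 84106.7143. The integer-valued extremum is e(T(443, 7)) = 84106, which is strictly less than the density bound 588747/7 since 7 ∤ 443 (the parts of T(443, 7) cannot all be equal).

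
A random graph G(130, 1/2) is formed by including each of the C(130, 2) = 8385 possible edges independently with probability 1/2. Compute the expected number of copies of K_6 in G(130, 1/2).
E[# K_6] = C(130, 6) · (1/2)^C(6, 2) = 5963412000 / 2^15 = 186356625/1024 ≈ 181988.891602

For each 6-subset S of vertices (there are C(130, 6) = 5963412000 such S), let X_S = 1 if S induces a K_6 (all C(6, 2) = 15 edges present). Then P(X_S = 1) = (1/2)^15 = 1/32768. By linearity of expectation, E[# K_6] = C(130, 6) · (1/2)^15 = 5963412000 / 32768 = 186356625/1024 ≈ 181988.891602.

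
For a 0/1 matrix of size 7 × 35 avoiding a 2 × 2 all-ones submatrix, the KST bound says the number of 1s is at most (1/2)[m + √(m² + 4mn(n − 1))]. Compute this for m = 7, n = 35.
z(7, 35; 2, 2) ≤ (1/2)[7 + √(7² + 4·7·35·34)] = (1/2)[7 + √33369] = 94.8359

Kővári–Sós–Turán: let r_1, ..., r_7 be the row sums and z = Σ r_i the total number of 1s. Each pair of columns can share at most one row with both entries 1 (else a 2×2 all-ones block appears), so Σ_i C(r_i, 2) ≤ C(35, 2) = 595. By convexity Σ_i C(r_i, 2) ≥ 7·C(z/7, 2) = z(z − 7)/(2·7), giving z² − 7z − 7·35·34 ≤ 0 and hence z ≤ (1/2)[7 + √(49 + 4·8330)] = (1/2)[7 + √33369] ≈ (1/2)(7 + 182.6718) = 94.8359.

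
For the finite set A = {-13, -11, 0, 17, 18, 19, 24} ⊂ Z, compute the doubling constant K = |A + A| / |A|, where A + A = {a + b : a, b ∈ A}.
K = |A + A| / |A| = 26/7

Enumerate A + A = {a + b : a, b ∈ A}. With |A| = 7, there are |A|^2 = 49 ordered sum pairs; collecting distinct values, A + A = {-26, -24, -22, -13, -11, 0, 4, 5, 6, 7, 8, 11, 13, 17, 18, 19, 24, 34, 35, 36, 37, 38, 41, 42, 43, 48}, so |A + A| = 26. Thus K = 26/7. For comparison, the minimum possible |A + A| over all 7-element sets is 2·7 − 1 = 13 (so min K = 13/7), attained only by arithmetic progressions.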